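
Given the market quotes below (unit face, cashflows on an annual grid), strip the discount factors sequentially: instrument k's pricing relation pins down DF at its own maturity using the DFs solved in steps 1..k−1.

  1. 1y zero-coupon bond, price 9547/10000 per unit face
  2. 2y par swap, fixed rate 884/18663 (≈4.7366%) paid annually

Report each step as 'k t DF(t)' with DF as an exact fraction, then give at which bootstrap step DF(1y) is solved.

1 1 9547/10000
2 2 2279/2500
DF(1y) is solved at step 1

step 1 [1y] zero: DF = P = 9547/10000 ≈ 0.954700
step 2 [2y] swap r/1=884/18663: DF=(1 − 884/18663·(0.954700))/(1+884/18663) = 2279/2500 ≈ 0.911600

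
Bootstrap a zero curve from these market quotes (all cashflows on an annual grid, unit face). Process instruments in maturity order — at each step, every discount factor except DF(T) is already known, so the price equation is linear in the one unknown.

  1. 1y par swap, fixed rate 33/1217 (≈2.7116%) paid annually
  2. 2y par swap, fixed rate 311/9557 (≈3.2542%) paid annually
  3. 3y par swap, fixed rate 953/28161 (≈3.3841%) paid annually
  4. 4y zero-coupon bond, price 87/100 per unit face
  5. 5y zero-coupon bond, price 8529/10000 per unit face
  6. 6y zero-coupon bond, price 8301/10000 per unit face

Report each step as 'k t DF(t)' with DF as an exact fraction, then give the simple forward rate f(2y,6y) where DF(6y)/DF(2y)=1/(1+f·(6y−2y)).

step 1 [1y] swap r/1=33/1217: DF=(1 − 33/1217·(0))/(1+33/1217) = 1217/1250 ≈ 0.973600
step 2 [2y] swap r/1=311/9557: DF=(1 − 311/9557·(0.973600))/(1+311/9557) = 4689/5000 ≈ 0.937800
step 3 [3y] swap r/1=953/28161: DF=(1 − 953/28161·(0.973600+0.937800))/(1+953/28161) = 9047/10000 ≈ 0.904700
step 4 [4y] zero: DF = P = 87/100 ≈ 0.870000
step 5 [5y] zero: DF = P = 8529/10000 ≈ 0.852900
step 6 [6y] zero: DF = P = 8301/10000 ≈ 0.830100

1 1 1217/1250
2 2 4689/5000
3 3 9047/10000
4 4 87/100
5 5 8529/10000
6 6 8301/10000
f(2y,6y) = ((4689/5000)/(8301/10000) − 1)/(4) = 359/11068 ≈ 3.2436%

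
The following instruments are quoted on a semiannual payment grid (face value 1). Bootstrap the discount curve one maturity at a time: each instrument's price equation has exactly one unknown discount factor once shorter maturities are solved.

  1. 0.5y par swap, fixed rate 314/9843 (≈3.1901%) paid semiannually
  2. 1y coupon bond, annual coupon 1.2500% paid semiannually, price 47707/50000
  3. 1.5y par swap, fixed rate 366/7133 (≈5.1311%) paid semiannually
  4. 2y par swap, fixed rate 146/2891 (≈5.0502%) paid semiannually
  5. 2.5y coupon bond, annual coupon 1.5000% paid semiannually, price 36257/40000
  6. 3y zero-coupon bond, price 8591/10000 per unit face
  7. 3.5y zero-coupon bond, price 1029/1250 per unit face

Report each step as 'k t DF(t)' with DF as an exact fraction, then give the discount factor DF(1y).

1 1/2 9843/10000
2 1 9421/10000
3 3/2 2317/2500
4 2 9051/10000
5 5/2 8717/10000
6 3 8591/10000
7 7/2 1029/1250
DF(1y) = 9421/10000 ≈ 0.942100

step 1 [0.5y] swap r/2=157/9843: DF=(1 − 157/9843·(0))/(1+157/9843) = 9843/10000 ≈ 0.984300
step 2 [1y] bond c/2=1/160: DF=(47707/50000 − 1/160·(0.984300))/(1+1/160) = 9421/10000 ≈ 0.942100
step 3 [1.5y] swap r/2=183/7133: DF=(1 − 183/7133·(0.984300+0.942100))/(1+183/7133) = 2317/2500 ≈ 0.926800
step 4 [2y] swap r/2=73/2891: DF=(1 − 73/2891·(0.984300+0.942100+0.926800))/(1+73/2891) = 9051/10000 ≈ 0.905100
step 5 [2.5y] bond c/2=3/400: DF=(36257/40000 − 3/400·(0.984300+0.942100+0.926800+0.905100))/(1+3/400) = 8717/10000 ≈ 0.871700
step 6 [3y] zero: DF = P = 8591/10000 ≈ 0.859100
step 7 [3.5y] zero: DF = P = 1029/1250 ≈ 0.823200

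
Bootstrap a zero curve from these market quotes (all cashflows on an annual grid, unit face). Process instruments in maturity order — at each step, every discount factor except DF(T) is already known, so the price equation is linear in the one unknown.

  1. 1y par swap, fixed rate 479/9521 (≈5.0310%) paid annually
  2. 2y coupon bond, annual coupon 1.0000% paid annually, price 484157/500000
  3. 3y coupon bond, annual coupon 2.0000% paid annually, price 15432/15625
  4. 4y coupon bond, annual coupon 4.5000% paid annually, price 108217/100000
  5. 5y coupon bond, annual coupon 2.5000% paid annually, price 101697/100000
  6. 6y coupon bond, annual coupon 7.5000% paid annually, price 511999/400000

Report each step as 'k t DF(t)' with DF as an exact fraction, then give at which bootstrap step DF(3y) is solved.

step 1 [1y] swap r/1=479/9521: DF=(1 − 479/9521·(0))/(1+479/9521) = 9521/10000 ≈ 0.952100
step 2 [2y] bond c/1=1/100: DF=(484157/500000 − 1/100·(0.952100))/(1+1/100) = 9493/10000 ≈ 0.949300
step 3 [3y] bond c/1=1/50: DF=(15432/15625 − 1/50·(0.952100+0.949300))/(1+1/50) = 931/1000 ≈ 0.931000
step 4 [4y] bond c/1=9/200: DF=(108217/100000 − 9/200·(0.952100+0.949300+0.931000))/(1+9/200) = 571/625 ≈ 0.913600
step 5 [5y] bond c/1=1/40: DF=(101697/100000 − 1/40·(0.952100+0.949300+0.931000+0.913600))/(1+1/40) = 563/625 ≈ 0.900800
step 6 [6y] bond c/1=3/40: DF=(511999/400000 − 3/40·(0.952100+0.949300+0.931000+0.913600+0.900800))/(1+3/40) = 1733/2000 ≈ 0.866500

1 1 9521/10000
2 2 9493/10000
3 3 931/1000
4 4 571/625
5 5 563/625
6 6 1733/2000
DF(3y) is solved at step 3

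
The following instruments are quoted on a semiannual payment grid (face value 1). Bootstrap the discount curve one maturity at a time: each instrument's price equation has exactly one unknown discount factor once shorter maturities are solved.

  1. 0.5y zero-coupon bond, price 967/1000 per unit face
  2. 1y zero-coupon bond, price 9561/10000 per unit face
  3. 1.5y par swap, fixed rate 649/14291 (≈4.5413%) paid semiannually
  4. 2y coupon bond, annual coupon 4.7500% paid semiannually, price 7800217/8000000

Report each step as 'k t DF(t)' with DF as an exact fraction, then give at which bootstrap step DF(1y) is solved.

step 1 [0.5y] zero: DF = P = 967/1000 ≈ 0.967000
step 2 [1y] zero: DF = P = 9561/10000 ≈ 0.956100
step 3 [1.5y] swap r/2=649/28582: DF=(1 − 649/28582·(0.967000+0.956100))/(1+649/28582) = 9351/10000 ≈ 0.935100
step 4 [2y] bond c/2=19/800: DF=(7800217/8000000 − 19/800·(0.967000+0.956100+0.935100))/(1+19/800) = 8861/10000 ≈ 0.886100

1 1/2 967/1000
2 1 9561/10000
3 3/2 9351/10000
4 2 8861/10000
DF(1y) is solved at step 2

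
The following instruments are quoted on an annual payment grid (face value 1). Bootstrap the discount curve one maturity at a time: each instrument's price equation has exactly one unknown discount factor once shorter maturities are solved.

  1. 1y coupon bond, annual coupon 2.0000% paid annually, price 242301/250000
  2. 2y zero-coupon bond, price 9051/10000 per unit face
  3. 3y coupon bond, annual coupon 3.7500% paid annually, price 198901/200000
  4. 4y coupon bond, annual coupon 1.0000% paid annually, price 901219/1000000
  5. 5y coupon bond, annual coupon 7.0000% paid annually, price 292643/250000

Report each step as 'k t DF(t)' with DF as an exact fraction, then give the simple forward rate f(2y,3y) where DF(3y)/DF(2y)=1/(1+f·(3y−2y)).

step 1 [1y] bond c/1=1/50: DF=(242301/250000 − 1/50·(0))/(1+1/50) = 4751/5000 ≈ 0.950200
step 2 [2y] zero: DF = P = 9051/10000 ≈ 0.905100
step 3 [3y] bond c/1=3/80: DF=(198901/200000 − 3/80·(0.950200+0.905100))/(1+3/80) = 1783/2000 ≈ 0.891500
step 4 [4y] bond c/1=1/100: DF=(901219/1000000 − 1/100·(0.950200+0.905100+0.891500))/(1+1/100) = 8651/10000 ≈ 0.865100
step 5 [5y] bond c/1=7/100: DF=(292643/250000 − 7/100·(0.950200+0.905100+0.891500+0.865100))/(1+7/100) = 8577/10000 ≈ 0.857700

1 1 4751/5000
2 2 9051/10000
3 3 1783/2000
4 4 8651/10000
5 5 8577/10000
f(2y,3y) = ((9051/10000)/(1783/2000) − 1)/(1) = 136/8915 ≈ 1.5255%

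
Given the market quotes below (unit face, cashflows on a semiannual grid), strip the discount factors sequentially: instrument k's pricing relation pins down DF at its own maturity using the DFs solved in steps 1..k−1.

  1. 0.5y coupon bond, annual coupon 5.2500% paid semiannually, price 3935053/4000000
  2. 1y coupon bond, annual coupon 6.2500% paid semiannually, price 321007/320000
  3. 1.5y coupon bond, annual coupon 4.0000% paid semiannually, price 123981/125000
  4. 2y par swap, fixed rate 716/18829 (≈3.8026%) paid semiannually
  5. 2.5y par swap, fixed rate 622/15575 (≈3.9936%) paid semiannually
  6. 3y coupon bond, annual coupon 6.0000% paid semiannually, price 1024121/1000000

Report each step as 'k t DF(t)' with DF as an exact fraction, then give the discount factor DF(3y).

step 1 [0.5y] bond c/2=21/800: DF=(3935053/4000000 − 21/800·(0))/(1+21/800) = 4793/5000 ≈ 0.958600
step 2 [1y] bond c/2=1/32: DF=(321007/320000 − 1/32·(0.958600))/(1+1/32) = 9437/10000 ≈ 0.943700
step 3 [1.5y] bond c/2=1/50: DF=(123981/125000 − 1/50·(0.958600+0.943700))/(1+1/50) = 9351/10000 ≈ 0.935100
step 4 [2y] swap r/2=358/18829: DF=(1 − 358/18829·(0.958600+0.943700+0.935100))/(1+358/18829) = 2321/2500 ≈ 0.928400
step 5 [2.5y] swap r/2=311/15575: DF=(1 − 311/15575·(0.958600+0.943700+0.935100+0.928400))/(1+311/15575) = 9067/10000 ≈ 0.906700
step 6 [3y] bond c/2=3/100: DF=(1024121/1000000 − 3/100·(0.958600+0.943700+0.935100+0.928400+0.906700))/(1+3/100) = 4291/5000 ≈ 0.858200

1 1/2 4793/5000
2 1 9437/10000
3 3/2 9351/10000
4 2 2321/2500
5 5/2 9067/10000
6 3 4291/5000
DF(3y) = 4291/5000 ≈ 0.858200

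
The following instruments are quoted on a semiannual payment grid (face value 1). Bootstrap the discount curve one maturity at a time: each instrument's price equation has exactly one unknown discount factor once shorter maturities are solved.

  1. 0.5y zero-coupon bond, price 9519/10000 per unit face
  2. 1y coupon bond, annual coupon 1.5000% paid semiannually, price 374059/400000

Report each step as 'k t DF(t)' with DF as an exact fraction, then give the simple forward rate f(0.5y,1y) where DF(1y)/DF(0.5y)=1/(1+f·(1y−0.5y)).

1 1/2 9519/10000
2 1 9211/10000
f(0.5y,1y) = ((9519/10000)/(9211/10000) − 1)/(1/2) = 616/9211 ≈ 6.6877%

step 1 [0.5y] zero: DF = P = 9519/10000 ≈ 0.951900
step 2 [1y] bond c/2=3/400: DF=(374059/400000 − 3/400·(0.951900))/(1+3/400) = 9211/10000 ≈ 0.921100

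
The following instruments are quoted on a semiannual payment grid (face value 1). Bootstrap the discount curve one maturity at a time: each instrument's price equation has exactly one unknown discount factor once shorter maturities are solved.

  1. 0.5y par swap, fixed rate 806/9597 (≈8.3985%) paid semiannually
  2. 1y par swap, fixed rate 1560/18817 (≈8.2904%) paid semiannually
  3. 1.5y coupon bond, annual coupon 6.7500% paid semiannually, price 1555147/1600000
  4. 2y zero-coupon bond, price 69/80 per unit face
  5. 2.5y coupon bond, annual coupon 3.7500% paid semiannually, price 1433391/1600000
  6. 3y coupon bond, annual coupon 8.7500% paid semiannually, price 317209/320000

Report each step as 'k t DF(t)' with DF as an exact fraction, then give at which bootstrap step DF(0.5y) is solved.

1 1/2 9597/10000
2 1 461/500
3 3/2 2197/2500
4 2 69/80
5 5/2 8127/10000
6 3 3819/5000
DF(0.5y) is solved at step 1

step 1 [0.5y] swap r/2=403/9597: DF=(1 − 403/9597·(0))/(1+403/9597) = 9597/10000 ≈ 0.959700
step 2 [1y] swap r/2=780/18817: DF=(1 − 780/18817·(0.959700))/(1+780/18817) = 461/500 ≈ 0.922000
step 3 [1.5y] bond c/2=27/800: DF=(1555147/1600000 − 27/800·(0.959700+0.922000))/(1+27/800) = 2197/2500 ≈ 0.878800
step 4 [2y] zero: DF = P = 69/80 ≈ 0.862500
step 5 [2.5y] bond c/2=3/160: DF=(1433391/1600000 − 3/160·(0.959700+0.922000+0.878800+0.862500))/(1+3/160) = 8127/10000 ≈ 0.812700
step 6 [3y] bond c/2=7/160: DF=(317209/320000 − 7/160·(0.959700+0.922000+0.878800+0.862500+0.812700))/(1+7/160) = 3819/5000 ≈ 0.763800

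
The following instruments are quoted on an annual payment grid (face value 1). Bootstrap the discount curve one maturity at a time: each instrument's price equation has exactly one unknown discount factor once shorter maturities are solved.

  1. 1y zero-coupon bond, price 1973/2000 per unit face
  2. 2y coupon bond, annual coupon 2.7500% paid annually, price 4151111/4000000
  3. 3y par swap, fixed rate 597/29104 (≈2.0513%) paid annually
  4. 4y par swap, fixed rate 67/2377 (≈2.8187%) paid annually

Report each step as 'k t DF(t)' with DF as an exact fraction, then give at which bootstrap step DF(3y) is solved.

step 1 [1y] zero: DF = P = 1973/2000 ≈ 0.986500
step 2 [2y] bond c/1=11/400: DF=(4151111/4000000 − 11/400·(0.986500))/(1+11/400) = 2459/2500 ≈ 0.983600
step 3 [3y] swap r/1=597/29104: DF=(1 − 597/29104·(0.986500+0.983600))/(1+597/29104) = 9403/10000 ≈ 0.940300
step 4 [4y] swap r/1=67/2377: DF=(1 − 67/2377·(0.986500+0.983600+0.940300))/(1+67/2377) = 558/625 ≈ 0.892800

1 1 1973/2000
2 2 2459/2500
3 3 9403/10000
4 4 558/625
DF(3y) is solved at step 3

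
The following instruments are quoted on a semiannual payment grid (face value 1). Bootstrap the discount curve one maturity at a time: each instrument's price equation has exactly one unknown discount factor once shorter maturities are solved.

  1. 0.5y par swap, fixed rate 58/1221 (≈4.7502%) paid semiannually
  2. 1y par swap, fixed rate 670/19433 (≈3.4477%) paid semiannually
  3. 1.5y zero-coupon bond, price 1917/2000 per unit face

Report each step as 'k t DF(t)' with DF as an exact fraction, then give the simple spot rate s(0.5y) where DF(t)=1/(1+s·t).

1 1/2 1221/1250
2 1 1933/2000
3 3/2 1917/2000
s(0.5y) = (1/(1221/1250) − 1)/(1/2) = 58/1221 ≈ 4.7502%

step 1 [0.5y] swap r/2=29/1221: DF=(1 − 29/1221·(0))/(1+29/1221) = 1221/1250 ≈ 0.976800
step 2 [1y] swap r/2=335/19433: DF=(1 − 335/19433·(0.976800))/(1+335/19433) = 1933/2000 ≈ 0.966500
step 3 [1.5y] zero: DF = P = 1917/2000 ≈ 0.958500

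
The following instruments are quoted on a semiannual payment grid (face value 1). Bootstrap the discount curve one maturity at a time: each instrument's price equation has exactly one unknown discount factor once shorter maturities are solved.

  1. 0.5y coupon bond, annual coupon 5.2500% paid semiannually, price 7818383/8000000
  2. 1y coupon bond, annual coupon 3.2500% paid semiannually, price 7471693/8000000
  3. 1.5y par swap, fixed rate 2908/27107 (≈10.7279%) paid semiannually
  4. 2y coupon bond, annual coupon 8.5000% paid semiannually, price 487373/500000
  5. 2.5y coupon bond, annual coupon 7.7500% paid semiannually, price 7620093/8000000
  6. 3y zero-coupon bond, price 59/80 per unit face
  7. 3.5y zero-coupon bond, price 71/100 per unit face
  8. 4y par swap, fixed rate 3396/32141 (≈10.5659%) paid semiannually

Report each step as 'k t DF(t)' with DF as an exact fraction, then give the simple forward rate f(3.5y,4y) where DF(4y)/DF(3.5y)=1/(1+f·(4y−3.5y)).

step 1 [0.5y] bond c/2=21/800: DF=(7818383/8000000 − 21/800·(0))/(1+21/800) = 9523/10000 ≈ 0.952300
step 2 [1y] bond c/2=13/800: DF=(7471693/8000000 − 13/800·(0.952300))/(1+13/800) = 4519/5000 ≈ 0.903800
step 3 [1.5y] swap r/2=1454/27107: DF=(1 − 1454/27107·(0.952300+0.903800))/(1+1454/27107) = 4273/5000 ≈ 0.854600
step 4 [2y] bond c/2=17/400: DF=(487373/500000 − 17/400·(0.952300+0.903800+0.854600))/(1+17/400) = 1649/2000 ≈ 0.824500
step 5 [2.5y] bond c/2=31/800: DF=(7620093/8000000 − 31/800·(0.952300+0.903800+0.854600+0.824500))/(1+31/800) = 7851/10000 ≈ 0.785100
step 6 [3y] zero: DF = P = 59/80 ≈ 0.737500
step 7 [3.5y] zero: DF = P = 71/100 ≈ 0.710000
step 8 [4y] swap r/2=1698/32141: DF=(1 − 1698/32141·(0.952300+0.903800+0.854600+0.824500+0.785100+0.737500+0.710000))/(1+1698/32141) = 1651/2500 ≈ 0.660400

1 1/2 9523/10000
2 1 4519/5000
3 3/2 4273/5000
4 2 1649/2000
5 5/2 7851/10000
6 3 59/80
7 7/2 71/100
8 4 1651/2500
f(3.5y,4y) = ((71/100)/(1651/2500) − 1)/(1/2) = 248/1651 ≈ 15.0212%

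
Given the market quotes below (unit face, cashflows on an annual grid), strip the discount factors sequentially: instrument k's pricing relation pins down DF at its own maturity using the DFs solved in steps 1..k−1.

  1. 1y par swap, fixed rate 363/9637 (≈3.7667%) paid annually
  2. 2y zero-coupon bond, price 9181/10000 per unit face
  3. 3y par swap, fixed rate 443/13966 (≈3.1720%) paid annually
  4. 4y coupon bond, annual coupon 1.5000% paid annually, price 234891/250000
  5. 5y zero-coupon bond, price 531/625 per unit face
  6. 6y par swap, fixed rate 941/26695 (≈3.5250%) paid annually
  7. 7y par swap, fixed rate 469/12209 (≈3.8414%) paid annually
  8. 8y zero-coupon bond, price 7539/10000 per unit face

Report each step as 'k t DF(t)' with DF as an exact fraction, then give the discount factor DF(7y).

step 1 [1y] swap r/1=363/9637: DF=(1 − 363/9637·(0))/(1+363/9637) = 9637/10000 ≈ 0.963700
step 2 [2y] zero: DF = P = 9181/10000 ≈ 0.918100
step 3 [3y] swap r/1=443/13966: DF=(1 − 443/13966·(0.963700+0.918100))/(1+443/13966) = 4557/5000 ≈ 0.911400
step 4 [4y] bond c/1=3/200: DF=(234891/250000 − 3/200·(0.963700+0.918100+0.911400))/(1+3/200) = 2211/2500 ≈ 0.884400
step 5 [5y] zero: DF = P = 531/625 ≈ 0.849600
step 6 [6y] swap r/1=941/26695: DF=(1 − 941/26695·(0.963700+0.918100+0.911400+0.884400+0.849600))/(1+941/26695) = 4059/5000 ≈ 0.811800
step 7 [7y] swap r/1=469/12209: DF=(1 − 469/12209·(0.963700+0.918100+0.911400+0.884400+0.849600+0.811800))/(1+469/12209) = 1531/2000 ≈ 0.765500
step 8 [8y] zero: DF = P = 7539/10000 ≈ 0.753900

1 1 9637/10000
2 2 9181/10000
3 3 4557/5000
4 4 2211/2500
5 5 531/625
6 6 4059/5000
7 7 1531/2000
8 8 7539/10000
DF(7y) = 1531/2000 ≈ 0.765500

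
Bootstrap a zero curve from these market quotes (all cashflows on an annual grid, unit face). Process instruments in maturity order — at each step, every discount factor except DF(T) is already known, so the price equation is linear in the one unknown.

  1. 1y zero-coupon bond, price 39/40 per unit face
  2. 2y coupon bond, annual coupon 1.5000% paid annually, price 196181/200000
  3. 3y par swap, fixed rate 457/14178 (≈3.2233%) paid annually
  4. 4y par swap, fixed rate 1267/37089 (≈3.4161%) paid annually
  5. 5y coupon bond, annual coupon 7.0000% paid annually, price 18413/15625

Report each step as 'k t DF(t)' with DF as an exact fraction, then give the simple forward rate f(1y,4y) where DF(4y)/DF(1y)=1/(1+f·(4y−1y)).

1 1 39/40
2 2 119/125
3 3 4543/5000
4 4 8733/10000
5 5 8587/10000
f(1y,4y) = ((39/40)/(8733/10000) − 1)/(3) = 113/2911 ≈ 3.8818%

step 1 [1y] zero: DF = P = 39/40 ≈ 0.975000
step 2 [2y] bond c/1=3/200: DF=(196181/200000 − 3/200·(0.975000))/(1+3/200) = 119/125 ≈ 0.952000
step 3 [3y] swap r/1=457/14178: DF=(1 − 457/14178·(0.975000+0.952000))/(1+457/14178) = 4543/5000 ≈ 0.908600
step 4 [4y] swap r/1=1267/37089: DF=(1 − 1267/37089·(0.975000+0.952000+0.908600))/(1+1267/37089) = 8733/10000 ≈ 0.873300
step 5 [5y] bond c/1=7/100: DF=(18413/15625 − 7/100·(0.975000+0.952000+0.908600+0.873300))/(1+7/100) = 8587/10000 ≈ 0.858700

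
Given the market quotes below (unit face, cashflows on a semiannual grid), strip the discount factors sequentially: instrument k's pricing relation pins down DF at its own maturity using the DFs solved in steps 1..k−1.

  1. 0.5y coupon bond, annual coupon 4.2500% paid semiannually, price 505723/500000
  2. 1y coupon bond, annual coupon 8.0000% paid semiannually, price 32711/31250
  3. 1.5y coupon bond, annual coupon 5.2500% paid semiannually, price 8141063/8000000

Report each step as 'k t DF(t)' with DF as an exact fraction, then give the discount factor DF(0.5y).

1 1/2 619/625
2 1 2421/2500
3 3/2 1883/2000
DF(0.5y) = 619/625 ≈ 0.990400

step 1 [0.5y] bond c/2=17/800: DF=(505723/500000 − 17/800·(0))/(1+17/800) = 619/625 ≈ 0.990400
step 2 [1y] bond c/2=1/25: DF=(32711/31250 − 1/25·(0.990400))/(1+1/25) = 2421/2500 ≈ 0.968400
step 3 [1.5y] bond c/2=21/800: DF=(8141063/8000000 − 21/800·(0.990400+0.968400))/(1+21/800) = 1883/2000 ≈ 0.941500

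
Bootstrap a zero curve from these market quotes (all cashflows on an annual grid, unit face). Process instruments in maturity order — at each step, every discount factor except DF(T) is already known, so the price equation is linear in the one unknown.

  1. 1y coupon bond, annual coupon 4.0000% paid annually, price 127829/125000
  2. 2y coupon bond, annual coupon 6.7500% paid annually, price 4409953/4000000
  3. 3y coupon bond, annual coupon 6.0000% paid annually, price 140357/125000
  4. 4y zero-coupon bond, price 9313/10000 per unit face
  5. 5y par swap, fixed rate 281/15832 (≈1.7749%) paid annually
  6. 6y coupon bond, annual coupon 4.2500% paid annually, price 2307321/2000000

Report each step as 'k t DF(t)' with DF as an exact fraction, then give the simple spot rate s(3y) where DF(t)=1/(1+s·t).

1 1 9833/10000
2 2 4853/5000
3 3 9487/10000
4 4 9313/10000
5 5 9157/10000
6 6 913/1000
s(3y) = (1/(9487/10000) − 1)/(3) = 171/9487 ≈ 1.8025%

step 1 [1y] bond c/1=1/25: DF=(127829/125000 − 1/25·(0))/(1+1/25) = 9833/10000 ≈ 0.983300
step 2 [2y] bond c/1=27/400: DF=(4409953/4000000 − 27/400·(0.983300))/(1+27/400) = 4853/5000 ≈ 0.970600
step 3 [3y] bond c/1=3/50: DF=(140357/125000 − 3/50·(0.983300+0.970600))/(1+3/50) = 9487/10000 ≈ 0.948700
step 4 [4y] zero: DF = P = 9313/10000 ≈ 0.931300
step 5 [5y] swap r/1=281/15832: DF=(1 − 281/15832·(0.983300+0.970600+0.948700+0.931300))/(1+281/15832) = 9157/10000 ≈ 0.915700
step 6 [6y] bond c/1=17/400: DF=(2307321/2000000 − 17/400·(0.983300+0.970600+0.948700+0.931300+0.915700))/(1+17/400) = 913/1000 ≈ 0.913000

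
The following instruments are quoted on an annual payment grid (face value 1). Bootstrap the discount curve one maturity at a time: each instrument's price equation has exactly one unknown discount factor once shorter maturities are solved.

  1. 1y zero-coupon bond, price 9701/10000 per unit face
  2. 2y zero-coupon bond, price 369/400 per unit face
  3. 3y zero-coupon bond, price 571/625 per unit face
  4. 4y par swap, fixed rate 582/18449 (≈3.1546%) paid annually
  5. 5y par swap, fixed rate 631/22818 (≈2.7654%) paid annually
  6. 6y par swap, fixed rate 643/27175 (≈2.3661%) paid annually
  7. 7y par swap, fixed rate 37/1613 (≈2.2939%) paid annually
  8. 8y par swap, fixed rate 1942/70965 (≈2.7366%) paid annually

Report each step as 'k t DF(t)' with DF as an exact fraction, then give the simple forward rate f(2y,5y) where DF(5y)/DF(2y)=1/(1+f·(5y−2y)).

step 1 [1y] zero: DF = P = 9701/10000 ≈ 0.970100
step 2 [2y] zero: DF = P = 369/400 ≈ 0.922500
step 3 [3y] zero: DF = P = 571/625 ≈ 0.913600
step 4 [4y] swap r/1=582/18449: DF=(1 − 582/18449·(0.970100+0.922500+0.913600))/(1+582/18449) = 2209/2500 ≈ 0.883600
step 5 [5y] swap r/1=631/22818: DF=(1 − 631/22818·(0.970100+0.922500+0.913600+0.883600))/(1+631/22818) = 4369/5000 ≈ 0.873800
step 6 [6y] swap r/1=643/27175: DF=(1 − 643/27175·(0.970100+0.922500+0.913600+0.883600+0.873800))/(1+643/27175) = 4357/5000 ≈ 0.871400
step 7 [7y] swap r/1=37/1613: DF=(1 − 37/1613·(0.970100+0.922500+0.913600+0.883600+0.873800+0.871400))/(1+37/1613) = 8557/10000 ≈ 0.855700
step 8 [8y] swap r/1=1942/70965: DF=(1 − 1942/70965·(0.970100+0.922500+0.913600+0.883600+0.873800+0.871400+0.855700))/(1+1942/70965) = 4029/5000 ≈ 0.805800

1 1 9701/10000
2 2 369/400
3 3 571/625
4 4 2209/2500
5 5 4369/5000
6 6 4357/5000
7 7 8557/10000
8 8 4029/5000
f(2y,5y) = ((369/400)/(4369/5000) − 1)/(3) = 487/26214 ≈ 1.8578%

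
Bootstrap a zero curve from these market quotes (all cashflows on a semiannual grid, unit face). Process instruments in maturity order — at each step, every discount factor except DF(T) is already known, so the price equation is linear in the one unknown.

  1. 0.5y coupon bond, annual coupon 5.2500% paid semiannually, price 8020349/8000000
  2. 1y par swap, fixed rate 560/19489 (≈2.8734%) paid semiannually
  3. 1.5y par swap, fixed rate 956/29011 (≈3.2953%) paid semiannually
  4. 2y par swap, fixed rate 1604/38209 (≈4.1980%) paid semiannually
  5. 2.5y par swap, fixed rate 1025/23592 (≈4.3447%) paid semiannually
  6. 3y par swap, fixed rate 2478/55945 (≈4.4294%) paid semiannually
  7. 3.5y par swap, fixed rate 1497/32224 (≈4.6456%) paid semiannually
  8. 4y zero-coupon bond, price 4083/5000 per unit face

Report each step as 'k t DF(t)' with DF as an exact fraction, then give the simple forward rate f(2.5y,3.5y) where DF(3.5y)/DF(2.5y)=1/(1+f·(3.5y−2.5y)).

1 1/2 9769/10000
2 1 243/250
3 3/2 4761/5000
4 2 4599/5000
5 5/2 359/400
6 3 8761/10000
7 7/2 8503/10000
8 4 4083/5000
f(2.5y,3.5y) = ((359/400)/(8503/10000) − 1)/(1) = 472/8503 ≈ 5.5510%

step 1 [0.5y] bond c/2=21/800: DF=(8020349/8000000 − 21/800·(0))/(1+21/800) = 9769/10000 ≈ 0.976900
step 2 [1y] swap r/2=280/19489: DF=(1 − 280/19489·(0.976900))/(1+280/19489) = 243/250 ≈ 0.972000
step 3 [1.5y] swap r/2=478/29011: DF=(1 − 478/29011·(0.976900+0.972000))/(1+478/29011) = 4761/5000 ≈ 0.952200
step 4 [2y] swap r/2=802/38209: DF=(1 − 802/38209·(0.976900+0.972000+0.952200))/(1+802/38209) = 4599/5000 ≈ 0.919800
step 5 [2.5y] swap r/2=1025/47184: DF=(1 − 1025/47184·(0.976900+0.972000+0.952200+0.919800))/(1+1025/47184) = 359/400 ≈ 0.897500
step 6 [3y] swap r/2=1239/55945: DF=(1 − 1239/55945·(0.976900+0.972000+0.952200+0.919800+0.897500))/(1+1239/55945) = 8761/10000 ≈ 0.876100
step 7 [3.5y] swap r/2=1497/64448: DF=(1 − 1497/64448·(0.976900+0.972000+0.952200+0.919800+0.897500+0.876100))/(1+1497/64448) = 8503/10000 ≈ 0.850300
step 8 [4y] zero: DF = P = 4083/5000 ≈ 0.816600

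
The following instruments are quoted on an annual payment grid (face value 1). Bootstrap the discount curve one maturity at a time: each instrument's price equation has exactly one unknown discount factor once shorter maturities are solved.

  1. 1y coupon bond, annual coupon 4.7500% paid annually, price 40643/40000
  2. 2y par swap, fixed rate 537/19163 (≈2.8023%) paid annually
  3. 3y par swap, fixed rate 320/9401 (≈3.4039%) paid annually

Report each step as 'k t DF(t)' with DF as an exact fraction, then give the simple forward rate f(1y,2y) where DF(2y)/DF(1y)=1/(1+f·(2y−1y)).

step 1 [1y] bond c/1=19/400: DF=(40643/40000 − 19/400·(0))/(1+19/400) = 97/100 ≈ 0.970000
step 2 [2y] swap r/1=537/19163: DF=(1 − 537/19163·(0.970000))/(1+537/19163) = 9463/10000 ≈ 0.946300
step 3 [3y] swap r/1=320/9401: DF=(1 − 320/9401·(0.970000+0.946300))/(1+320/9401) = 113/125 ≈ 0.904000

1 1 97/100
2 2 9463/10000
3 3 113/125
f(1y,2y) = ((97/100)/(9463/10000) − 1)/(1) = 237/9463 ≈ 2.5045%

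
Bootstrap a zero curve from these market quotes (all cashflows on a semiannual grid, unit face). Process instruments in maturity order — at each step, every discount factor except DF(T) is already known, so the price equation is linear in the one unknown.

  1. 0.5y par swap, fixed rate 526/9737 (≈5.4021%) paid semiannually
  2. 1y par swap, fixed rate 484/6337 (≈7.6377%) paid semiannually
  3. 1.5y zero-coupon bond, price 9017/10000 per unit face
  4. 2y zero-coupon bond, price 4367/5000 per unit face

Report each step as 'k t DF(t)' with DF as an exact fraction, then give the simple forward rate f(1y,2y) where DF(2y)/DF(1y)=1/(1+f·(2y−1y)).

step 1 [0.5y] swap r/2=263/9737: DF=(1 − 263/9737·(0))/(1+263/9737) = 9737/10000 ≈ 0.973700
step 2 [1y] swap r/2=242/6337: DF=(1 − 242/6337·(0.973700))/(1+242/6337) = 4637/5000 ≈ 0.927400
step 3 [1.5y] zero: DF = P = 9017/10000 ≈ 0.901700
step 4 [2y] zero: DF = P = 4367/5000 ≈ 0.873400

1 1/2 9737/10000
2 1 4637/5000
3 3/2 9017/10000
4 2 4367/5000
f(1y,2y) = ((4637/5000)/(4367/5000) − 1)/(1) = 270/4367 ≈ 6.1827%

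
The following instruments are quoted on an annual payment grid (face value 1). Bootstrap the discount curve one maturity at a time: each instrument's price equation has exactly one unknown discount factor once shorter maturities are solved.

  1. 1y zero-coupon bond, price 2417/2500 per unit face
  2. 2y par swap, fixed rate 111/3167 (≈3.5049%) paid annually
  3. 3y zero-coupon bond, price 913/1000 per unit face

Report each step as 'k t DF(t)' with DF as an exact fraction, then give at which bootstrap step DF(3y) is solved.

1 1 2417/2500
2 2 4667/5000
3 3 913/1000
DF(3y) is solved at step 3

step 1 [1y] zero: DF = P = 2417/2500 ≈ 0.966800
step 2 [2y] swap r/1=111/3167: DF=(1 − 111/3167·(0.966800))/(1+111/3167) = 4667/5000 ≈ 0.933400
step 3 [3y] zero: DF = P = 913/1000 ≈ 0.913000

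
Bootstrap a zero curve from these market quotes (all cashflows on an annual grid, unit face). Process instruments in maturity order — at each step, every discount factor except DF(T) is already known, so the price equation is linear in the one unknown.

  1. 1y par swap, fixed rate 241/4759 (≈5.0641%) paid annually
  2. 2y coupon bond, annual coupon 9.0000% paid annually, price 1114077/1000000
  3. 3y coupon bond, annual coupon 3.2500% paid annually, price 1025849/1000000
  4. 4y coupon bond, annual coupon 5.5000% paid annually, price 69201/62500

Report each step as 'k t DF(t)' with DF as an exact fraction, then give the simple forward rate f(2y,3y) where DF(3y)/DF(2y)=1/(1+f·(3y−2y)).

step 1 [1y] swap r/1=241/4759: DF=(1 − 241/4759·(0))/(1+241/4759) = 4759/5000 ≈ 0.951800
step 2 [2y] bond c/1=9/100: DF=(1114077/1000000 − 9/100·(0.951800))/(1+9/100) = 1887/2000 ≈ 0.943500
step 3 [3y] bond c/1=13/400: DF=(1025849/1000000 − 13/400·(0.951800+0.943500))/(1+13/400) = 9339/10000 ≈ 0.933900
step 4 [4y] bond c/1=11/200: DF=(69201/62500 − 11/200·(0.951800+0.943500+0.933900))/(1+11/200) = 451/500 ≈ 0.902000

1 1 4759/5000
2 2 1887/2000
3 3 9339/10000
4 4 451/500
f(2y,3y) = ((1887/2000)/(9339/10000) − 1)/(1) = 32/3113 ≈ 1.0279%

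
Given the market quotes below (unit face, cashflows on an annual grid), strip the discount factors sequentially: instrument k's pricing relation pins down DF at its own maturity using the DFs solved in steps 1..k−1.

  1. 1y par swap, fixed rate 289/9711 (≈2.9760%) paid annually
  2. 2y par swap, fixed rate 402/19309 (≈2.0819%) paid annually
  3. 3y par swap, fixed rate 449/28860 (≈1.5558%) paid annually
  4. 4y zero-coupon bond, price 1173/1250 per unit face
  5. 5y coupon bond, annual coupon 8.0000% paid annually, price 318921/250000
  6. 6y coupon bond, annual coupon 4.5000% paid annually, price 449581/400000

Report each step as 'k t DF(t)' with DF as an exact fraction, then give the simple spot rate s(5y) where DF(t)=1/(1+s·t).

step 1 [1y] swap r/1=289/9711: DF=(1 − 289/9711·(0))/(1+289/9711) = 9711/10000 ≈ 0.971100
step 2 [2y] swap r/1=402/19309: DF=(1 − 402/19309·(0.971100))/(1+402/19309) = 4799/5000 ≈ 0.959800
step 3 [3y] swap r/1=449/28860: DF=(1 − 449/28860·(0.971100+0.959800))/(1+449/28860) = 9551/10000 ≈ 0.955100
step 4 [4y] zero: DF = P = 1173/1250 ≈ 0.938400
step 5 [5y] bond c/1=2/25: DF=(318921/250000 − 2/25·(0.971100+0.959800+0.955100+0.938400))/(1+2/25) = 8979/10000 ≈ 0.897900
step 6 [6y] bond c/1=9/200: DF=(449581/400000 − 9/200·(0.971100+0.959800+0.955100+0.938400+0.897900))/(1+9/200) = 4361/5000 ≈ 0.872200

1 1 9711/10000
2 2 4799/5000
3 3 9551/10000
4 4 1173/1250
5 5 8979/10000
6 6 4361/5000
s(5y) = (1/(8979/10000) − 1)/(5) = 1021/44895 ≈ 2.2742%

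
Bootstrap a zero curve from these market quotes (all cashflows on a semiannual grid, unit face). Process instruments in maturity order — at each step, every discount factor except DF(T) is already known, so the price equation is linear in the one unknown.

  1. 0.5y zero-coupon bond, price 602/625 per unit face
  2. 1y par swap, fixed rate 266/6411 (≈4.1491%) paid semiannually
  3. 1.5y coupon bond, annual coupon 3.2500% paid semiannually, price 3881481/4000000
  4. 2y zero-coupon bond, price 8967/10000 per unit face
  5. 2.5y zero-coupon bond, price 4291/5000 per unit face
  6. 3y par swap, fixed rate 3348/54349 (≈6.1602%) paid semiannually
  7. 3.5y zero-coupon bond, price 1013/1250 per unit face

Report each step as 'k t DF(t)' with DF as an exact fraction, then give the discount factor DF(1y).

step 1 [0.5y] zero: DF = P = 602/625 ≈ 0.963200
step 2 [1y] swap r/2=133/6411: DF=(1 − 133/6411·(0.963200))/(1+133/6411) = 9601/10000 ≈ 0.960100
step 3 [1.5y] bond c/2=13/800: DF=(3881481/4000000 − 13/800·(0.963200+0.960100))/(1+13/800) = 9241/10000 ≈ 0.924100
step 4 [2y] zero: DF = P = 8967/10000 ≈ 0.896700
step 5 [2.5y] zero: DF = P = 4291/5000 ≈ 0.858200
step 6 [3y] swap r/2=1674/54349: DF=(1 − 1674/54349·(0.963200+0.960100+0.924100+0.896700+0.858200))/(1+1674/54349) = 4163/5000 ≈ 0.832600
step 7 [3.5y] zero: DF = P = 1013/1250 ≈ 0.810400

1 1/2 602/625
2 1 9601/10000
3 3/2 9241/10000
4 2 8967/10000
5 5/2 4291/5000
6 3 4163/5000
7 7/2 1013/1250
DF(1y) = 9601/10000 ≈ 0.960100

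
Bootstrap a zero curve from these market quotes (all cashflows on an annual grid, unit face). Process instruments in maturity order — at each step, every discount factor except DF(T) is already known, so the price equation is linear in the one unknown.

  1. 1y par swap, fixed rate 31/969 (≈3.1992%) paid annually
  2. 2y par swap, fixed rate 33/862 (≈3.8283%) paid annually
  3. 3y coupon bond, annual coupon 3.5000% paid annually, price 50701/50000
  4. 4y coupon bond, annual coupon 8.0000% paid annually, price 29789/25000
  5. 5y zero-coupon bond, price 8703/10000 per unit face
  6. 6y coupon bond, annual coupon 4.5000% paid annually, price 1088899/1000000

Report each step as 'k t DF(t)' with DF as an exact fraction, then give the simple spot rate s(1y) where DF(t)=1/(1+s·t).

step 1 [1y] swap r/1=31/969: DF=(1 − 31/969·(0))/(1+31/969) = 969/1000 ≈ 0.969000
step 2 [2y] swap r/1=33/862: DF=(1 − 33/862·(0.969000))/(1+33/862) = 4637/5000 ≈ 0.927400
step 3 [3y] bond c/1=7/200: DF=(50701/50000 − 7/200·(0.969000+0.927400))/(1+7/200) = 2289/2500 ≈ 0.915600
step 4 [4y] bond c/1=2/25: DF=(29789/25000 − 2/25·(0.969000+0.927400+0.915600))/(1+2/25) = 179/200 ≈ 0.895000
step 5 [5y] zero: DF = P = 8703/10000 ≈ 0.870300
step 6 [6y] bond c/1=9/200: DF=(1088899/1000000 − 9/200·(0.969000+0.927400+0.915600+0.895000+0.870300))/(1+9/200) = 8449/10000 ≈ 0.844900

1 1 969/1000
2 2 4637/5000
3 3 2289/2500
4 4 179/200
5 5 8703/10000
6 6 8449/10000
s(1y) = (1/(969/1000) − 1)/(1) = 31/969 ≈ 3.1992%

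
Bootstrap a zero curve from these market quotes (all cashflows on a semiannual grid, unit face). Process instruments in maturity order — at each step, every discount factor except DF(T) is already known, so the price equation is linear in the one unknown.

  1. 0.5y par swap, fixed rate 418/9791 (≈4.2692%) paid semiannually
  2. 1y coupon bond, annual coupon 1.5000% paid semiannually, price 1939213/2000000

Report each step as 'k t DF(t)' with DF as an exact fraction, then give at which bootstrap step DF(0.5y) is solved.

step 1 [0.5y] swap r/2=209/9791: DF=(1 − 209/9791·(0))/(1+209/9791) = 9791/10000 ≈ 0.979100
step 2 [1y] bond c/2=3/400: DF=(1939213/2000000 − 3/400·(0.979100))/(1+3/400) = 9551/10000 ≈ 0.955100

1 1/2 9791/10000
2 1 9551/10000
DF(0.5y) is solved at step 1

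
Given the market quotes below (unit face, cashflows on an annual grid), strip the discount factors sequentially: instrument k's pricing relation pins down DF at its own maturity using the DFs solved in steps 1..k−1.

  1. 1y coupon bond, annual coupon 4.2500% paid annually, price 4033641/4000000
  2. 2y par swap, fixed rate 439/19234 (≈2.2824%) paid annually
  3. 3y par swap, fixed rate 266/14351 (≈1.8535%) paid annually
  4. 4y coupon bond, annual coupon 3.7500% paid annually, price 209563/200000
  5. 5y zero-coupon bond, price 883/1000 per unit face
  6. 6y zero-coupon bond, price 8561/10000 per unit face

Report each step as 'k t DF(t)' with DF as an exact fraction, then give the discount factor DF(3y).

1 1 9673/10000
2 2 9561/10000
3 3 2367/2500
4 4 4531/5000
5 5 883/1000
6 6 8561/10000
DF(3y) = 2367/2500 ≈ 0.946800

step 1 [1y] bond c/1=17/400: DF=(4033641/4000000 − 17/400·(0))/(1+17/400) = 9673/10000 ≈ 0.967300
step 2 [2y] swap r/1=439/19234: DF=(1 − 439/19234·(0.967300))/(1+439/19234) = 9561/10000 ≈ 0.956100
step 3 [3y] swap r/1=266/14351: DF=(1 − 266/14351·(0.967300+0.956100))/(1+266/14351) = 2367/2500 ≈ 0.946800
step 4 [4y] bond c/1=3/80: DF=(209563/200000 − 3/80·(0.967300+0.956100+0.946800))/(1+3/80) = 4531/5000 ≈ 0.906200
step 5 [5y] zero: DF = P = 883/1000 ≈ 0.883000
step 6 [6y] zero: DF = P = 8561/10000 ≈ 0.856100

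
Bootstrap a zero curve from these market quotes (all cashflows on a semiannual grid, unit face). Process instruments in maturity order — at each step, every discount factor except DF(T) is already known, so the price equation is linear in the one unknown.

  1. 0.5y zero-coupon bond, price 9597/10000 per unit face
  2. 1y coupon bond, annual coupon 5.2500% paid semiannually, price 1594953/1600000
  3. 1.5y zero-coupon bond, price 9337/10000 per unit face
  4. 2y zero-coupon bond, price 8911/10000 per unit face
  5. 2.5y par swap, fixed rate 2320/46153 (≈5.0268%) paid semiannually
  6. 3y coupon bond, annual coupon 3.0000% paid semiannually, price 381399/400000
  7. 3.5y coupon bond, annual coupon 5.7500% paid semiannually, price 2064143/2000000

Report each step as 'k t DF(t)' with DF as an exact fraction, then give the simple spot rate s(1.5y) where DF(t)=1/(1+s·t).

step 1 [0.5y] zero: DF = P = 9597/10000 ≈ 0.959700
step 2 [1y] bond c/2=21/800: DF=(1594953/1600000 − 21/800·(0.959700))/(1+21/800) = 2367/2500 ≈ 0.946800
step 3 [1.5y] zero: DF = P = 9337/10000 ≈ 0.933700
step 4 [2y] zero: DF = P = 8911/10000 ≈ 0.891100
step 5 [2.5y] swap r/2=1160/46153: DF=(1 − 1160/46153·(0.959700+0.946800+0.933700+0.891100))/(1+1160/46153) = 221/250 ≈ 0.884000
step 6 [3y] bond c/2=3/200: DF=(381399/400000 − 3/200·(0.959700+0.946800+0.933700+0.891100+0.884000))/(1+3/200) = 1089/1250 ≈ 0.871200
step 7 [3.5y] bond c/2=23/800: DF=(2064143/2000000 − 23/800·(0.959700+0.946800+0.933700+0.891100+0.884000+0.871200))/(1+23/800) = 8499/10000 ≈ 0.849900

1 1/2 9597/10000
2 1 2367/2500
3 3/2 9337/10000
4 2 8911/10000
5 5/2 221/250
6 3 1089/1250
7 7/2 8499/10000
s(1.5y) = (1/(9337/10000) − 1)/(3/2) = 442/9337 ≈ 4.7339%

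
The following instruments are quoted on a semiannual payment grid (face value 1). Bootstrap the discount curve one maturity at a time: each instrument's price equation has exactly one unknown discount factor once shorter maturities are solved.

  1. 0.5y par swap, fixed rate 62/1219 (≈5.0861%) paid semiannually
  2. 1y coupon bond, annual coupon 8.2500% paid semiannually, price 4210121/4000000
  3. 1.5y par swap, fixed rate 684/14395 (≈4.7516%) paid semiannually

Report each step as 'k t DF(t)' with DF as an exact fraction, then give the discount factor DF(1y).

1 1/2 1219/1250
2 1 4861/5000
3 3/2 2329/2500
DF(1y) = 4861/5000 ≈ 0.972200

step 1 [0.5y] swap r/2=31/1219: DF=(1 − 31/1219·(0))/(1+31/1219) = 1219/1250 ≈ 0.975200
step 2 [1y] bond c/2=33/800: DF=(4210121/4000000 − 33/800·(0.975200))/(1+33/800) = 4861/5000 ≈ 0.972200
step 3 [1.5y] swap r/2=342/14395: DF=(1 − 342/14395·(0.975200+0.972200))/(1+342/14395) = 2329/2500 ≈ 0.931600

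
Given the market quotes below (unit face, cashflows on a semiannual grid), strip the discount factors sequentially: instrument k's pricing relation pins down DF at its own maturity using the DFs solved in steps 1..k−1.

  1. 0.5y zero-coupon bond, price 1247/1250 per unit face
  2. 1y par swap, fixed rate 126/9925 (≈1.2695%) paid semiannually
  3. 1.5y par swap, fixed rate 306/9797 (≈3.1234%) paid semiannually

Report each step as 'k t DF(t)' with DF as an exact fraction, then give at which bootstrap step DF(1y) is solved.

step 1 [0.5y] zero: DF = P = 1247/1250 ≈ 0.997600
step 2 [1y] swap r/2=63/9925: DF=(1 − 63/9925·(0.997600))/(1+63/9925) = 4937/5000 ≈ 0.987400
step 3 [1.5y] swap r/2=153/9797: DF=(1 − 153/9797·(0.997600+0.987400))/(1+153/9797) = 9541/10000 ≈ 0.954100

1 1/2 1247/1250
2 1 4937/5000
3 3/2 9541/10000
DF(1y) is solved at step 2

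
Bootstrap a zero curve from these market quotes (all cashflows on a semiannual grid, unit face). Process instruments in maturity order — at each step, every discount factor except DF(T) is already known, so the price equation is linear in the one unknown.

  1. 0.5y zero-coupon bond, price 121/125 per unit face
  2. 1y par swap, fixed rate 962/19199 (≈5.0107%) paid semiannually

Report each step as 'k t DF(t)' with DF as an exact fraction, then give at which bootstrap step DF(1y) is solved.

step 1 [0.5y] zero: DF = P = 121/125 ≈ 0.968000
step 2 [1y] swap r/2=481/19199: DF=(1 − 481/19199·(0.968000))/(1+481/19199) = 9519/10000 ≈ 0.951900

1 1/2 121/125
2 1 9519/10000
DF(1y) is solved at step 2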